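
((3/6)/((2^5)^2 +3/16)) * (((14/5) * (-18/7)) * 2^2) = -1152/81935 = -0.01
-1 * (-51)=51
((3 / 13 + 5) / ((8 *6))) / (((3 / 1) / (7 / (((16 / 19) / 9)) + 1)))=20621 / 7488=2.75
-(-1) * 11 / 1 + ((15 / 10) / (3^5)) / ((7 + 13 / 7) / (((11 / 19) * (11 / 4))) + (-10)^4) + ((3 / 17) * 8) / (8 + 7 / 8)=18491636162665 / 1657094336208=11.16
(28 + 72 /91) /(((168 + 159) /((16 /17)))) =41920 /505869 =0.08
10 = 10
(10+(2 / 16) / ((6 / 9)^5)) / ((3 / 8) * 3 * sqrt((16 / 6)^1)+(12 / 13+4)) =72878 / 28205 - 1421121 * sqrt(6) / 3610240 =1.62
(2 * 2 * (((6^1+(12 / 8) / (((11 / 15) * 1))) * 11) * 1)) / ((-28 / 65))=-11505 / 14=-821.79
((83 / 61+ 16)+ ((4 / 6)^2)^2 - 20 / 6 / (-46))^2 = 4014412960000 / 12914731449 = 310.84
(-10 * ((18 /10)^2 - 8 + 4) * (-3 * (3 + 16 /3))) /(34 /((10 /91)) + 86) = -950 /1977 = -0.48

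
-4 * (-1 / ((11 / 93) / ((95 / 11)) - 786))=-35340 / 6944189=-0.01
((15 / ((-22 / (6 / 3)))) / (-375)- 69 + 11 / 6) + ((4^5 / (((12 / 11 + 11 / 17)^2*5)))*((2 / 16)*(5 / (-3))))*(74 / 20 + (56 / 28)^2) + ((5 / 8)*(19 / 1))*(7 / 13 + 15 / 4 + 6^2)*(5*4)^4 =889390924666507 / 11618750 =76547900.99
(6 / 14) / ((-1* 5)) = -3 / 35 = -0.09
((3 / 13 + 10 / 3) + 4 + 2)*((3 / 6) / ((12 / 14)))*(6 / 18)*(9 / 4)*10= 13055 / 312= 41.84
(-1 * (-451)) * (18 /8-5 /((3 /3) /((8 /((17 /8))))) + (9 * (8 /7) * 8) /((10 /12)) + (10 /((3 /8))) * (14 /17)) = 46962.68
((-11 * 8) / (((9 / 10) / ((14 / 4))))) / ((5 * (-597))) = 616 / 5373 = 0.11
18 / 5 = 3.60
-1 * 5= -5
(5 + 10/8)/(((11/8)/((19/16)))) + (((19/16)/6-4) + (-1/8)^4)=215713/135168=1.60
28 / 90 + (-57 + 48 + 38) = 1319 / 45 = 29.31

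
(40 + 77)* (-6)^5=-909792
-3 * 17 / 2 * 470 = -11985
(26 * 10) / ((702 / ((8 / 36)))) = 20 / 243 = 0.08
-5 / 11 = -0.45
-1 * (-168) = 168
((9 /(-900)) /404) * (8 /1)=-1 /5050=-0.00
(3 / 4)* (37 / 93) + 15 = 1897 / 124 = 15.30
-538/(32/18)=-2421/8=-302.62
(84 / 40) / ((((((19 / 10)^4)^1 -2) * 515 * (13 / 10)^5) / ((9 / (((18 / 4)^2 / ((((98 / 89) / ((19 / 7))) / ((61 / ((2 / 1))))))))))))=768320000000 / 1305590175556788927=0.00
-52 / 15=-3.47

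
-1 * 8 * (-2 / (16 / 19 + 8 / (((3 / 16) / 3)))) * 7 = 133 / 153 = 0.87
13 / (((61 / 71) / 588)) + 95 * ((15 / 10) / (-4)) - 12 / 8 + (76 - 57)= 8878.99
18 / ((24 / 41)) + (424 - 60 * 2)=1339 / 4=334.75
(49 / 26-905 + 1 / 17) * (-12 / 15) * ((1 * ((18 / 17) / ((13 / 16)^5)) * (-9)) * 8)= -1084856092065792 / 6974739005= -155540.74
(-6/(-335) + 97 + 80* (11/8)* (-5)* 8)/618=-1441499/207030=-6.96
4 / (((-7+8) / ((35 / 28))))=5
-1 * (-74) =74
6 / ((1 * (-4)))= -3 / 2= -1.50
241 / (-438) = -241 / 438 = -0.55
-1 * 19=-19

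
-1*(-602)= 602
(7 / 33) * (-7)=-49 / 33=-1.48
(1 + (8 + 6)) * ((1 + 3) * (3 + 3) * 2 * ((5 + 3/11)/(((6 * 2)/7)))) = 24360/11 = 2214.55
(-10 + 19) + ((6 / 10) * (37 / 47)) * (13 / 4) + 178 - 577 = -365157 / 940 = -388.46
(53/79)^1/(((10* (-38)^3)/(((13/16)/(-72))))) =689/49937909760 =0.00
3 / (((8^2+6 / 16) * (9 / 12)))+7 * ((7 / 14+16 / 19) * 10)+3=949238 / 9785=97.01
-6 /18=-1 /3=-0.33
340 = 340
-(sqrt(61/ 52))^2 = -61/ 52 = -1.17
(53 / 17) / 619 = 53 / 10523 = 0.01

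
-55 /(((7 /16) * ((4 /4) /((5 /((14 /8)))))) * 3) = -17600 /147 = -119.73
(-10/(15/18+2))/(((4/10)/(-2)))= 300/17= 17.65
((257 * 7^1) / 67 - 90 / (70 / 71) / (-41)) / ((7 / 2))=8.31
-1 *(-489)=489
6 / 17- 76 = -1286 / 17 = -75.65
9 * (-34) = -306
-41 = -41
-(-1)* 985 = 985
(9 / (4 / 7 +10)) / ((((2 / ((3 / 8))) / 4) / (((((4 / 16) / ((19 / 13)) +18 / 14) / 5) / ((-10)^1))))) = -837 / 44992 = -0.02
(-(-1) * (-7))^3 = -343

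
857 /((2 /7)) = 2999.50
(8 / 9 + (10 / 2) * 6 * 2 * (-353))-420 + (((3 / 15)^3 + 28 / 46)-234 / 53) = -29625690029 / 1371375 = -21602.91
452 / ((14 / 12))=2712 / 7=387.43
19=19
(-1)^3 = -1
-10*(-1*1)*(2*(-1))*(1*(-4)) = 80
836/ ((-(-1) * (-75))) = -836/ 75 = -11.15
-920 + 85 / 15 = -2743 / 3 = -914.33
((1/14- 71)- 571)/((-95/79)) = 37367/70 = 533.81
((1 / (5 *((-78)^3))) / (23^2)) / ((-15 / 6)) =1 / 3137975100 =0.00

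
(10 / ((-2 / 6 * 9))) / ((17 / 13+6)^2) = -338 / 5415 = -0.06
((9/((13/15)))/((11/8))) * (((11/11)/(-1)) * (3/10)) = -324/143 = -2.27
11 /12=0.92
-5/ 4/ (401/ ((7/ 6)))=-35/ 9624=-0.00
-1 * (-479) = 479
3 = 3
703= 703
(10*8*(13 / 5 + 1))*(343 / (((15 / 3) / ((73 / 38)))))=3605616 / 95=37953.85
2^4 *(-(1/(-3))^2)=-16/9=-1.78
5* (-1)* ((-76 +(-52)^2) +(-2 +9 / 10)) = -26269 / 2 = -13134.50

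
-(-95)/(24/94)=4465/12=372.08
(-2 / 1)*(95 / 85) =-38 / 17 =-2.24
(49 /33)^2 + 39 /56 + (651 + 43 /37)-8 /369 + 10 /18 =60651089243 /92512728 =655.60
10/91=0.11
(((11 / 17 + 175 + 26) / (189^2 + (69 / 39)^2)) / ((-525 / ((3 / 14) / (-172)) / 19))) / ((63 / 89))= 244912603 / 681196454133300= 0.00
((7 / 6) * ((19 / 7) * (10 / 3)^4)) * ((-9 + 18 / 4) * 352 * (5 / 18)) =-41800000 / 243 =-172016.46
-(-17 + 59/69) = 1114/69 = 16.14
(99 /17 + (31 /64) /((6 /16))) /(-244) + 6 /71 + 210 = 1484711519 /7068192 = 210.06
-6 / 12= -1 / 2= -0.50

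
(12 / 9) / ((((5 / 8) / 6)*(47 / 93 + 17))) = 1488 / 2035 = 0.73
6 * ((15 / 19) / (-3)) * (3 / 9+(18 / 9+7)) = -280 / 19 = -14.74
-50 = -50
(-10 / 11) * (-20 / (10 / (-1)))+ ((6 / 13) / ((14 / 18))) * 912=539908 / 1001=539.37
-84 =-84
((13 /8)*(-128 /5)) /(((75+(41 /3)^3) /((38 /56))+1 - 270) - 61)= -2808 /239105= -0.01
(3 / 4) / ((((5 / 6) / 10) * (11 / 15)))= 135 / 11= 12.27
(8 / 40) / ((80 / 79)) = 79 / 400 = 0.20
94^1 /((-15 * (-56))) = 47 /420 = 0.11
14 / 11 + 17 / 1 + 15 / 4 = 969 / 44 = 22.02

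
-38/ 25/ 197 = -38/ 4925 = -0.01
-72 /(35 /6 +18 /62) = -13392 /1139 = -11.76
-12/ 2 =-6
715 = 715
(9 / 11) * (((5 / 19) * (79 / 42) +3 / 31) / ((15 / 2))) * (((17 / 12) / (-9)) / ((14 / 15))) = -248863 / 22857912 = -0.01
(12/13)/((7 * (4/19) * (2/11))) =627/182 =3.45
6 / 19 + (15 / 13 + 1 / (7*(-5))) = 12458 / 8645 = 1.44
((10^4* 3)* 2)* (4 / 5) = 48000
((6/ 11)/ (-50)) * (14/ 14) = -0.01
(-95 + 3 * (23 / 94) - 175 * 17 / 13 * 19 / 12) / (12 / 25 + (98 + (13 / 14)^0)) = -83695825 / 18234684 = -4.59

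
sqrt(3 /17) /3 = sqrt(51) /51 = 0.14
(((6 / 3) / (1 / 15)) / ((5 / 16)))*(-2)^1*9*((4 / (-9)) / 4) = 192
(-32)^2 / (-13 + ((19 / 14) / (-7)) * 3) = -100352 / 1331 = -75.40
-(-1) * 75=75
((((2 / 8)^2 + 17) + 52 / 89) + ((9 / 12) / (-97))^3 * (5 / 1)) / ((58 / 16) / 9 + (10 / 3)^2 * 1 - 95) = -825644045277 / 3906087110936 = -0.21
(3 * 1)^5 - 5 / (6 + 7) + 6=3232 / 13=248.62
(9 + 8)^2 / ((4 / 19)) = 5491 / 4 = 1372.75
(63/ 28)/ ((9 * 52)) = 1/ 208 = 0.00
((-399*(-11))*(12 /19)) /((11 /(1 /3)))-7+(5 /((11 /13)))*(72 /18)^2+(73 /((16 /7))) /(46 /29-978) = 854753663 /4983616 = 171.51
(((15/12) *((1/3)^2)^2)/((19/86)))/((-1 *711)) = -215/2188458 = -0.00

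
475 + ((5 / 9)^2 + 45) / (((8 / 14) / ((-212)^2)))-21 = 288689614 / 81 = 3564069.31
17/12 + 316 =317.42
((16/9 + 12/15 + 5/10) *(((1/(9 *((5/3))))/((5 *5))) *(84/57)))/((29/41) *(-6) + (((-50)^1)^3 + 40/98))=-3895451/40259711930625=-0.00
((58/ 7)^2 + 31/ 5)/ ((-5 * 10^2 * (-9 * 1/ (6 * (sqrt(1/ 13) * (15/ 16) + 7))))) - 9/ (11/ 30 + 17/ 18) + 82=18339 * sqrt(13)/ 2548000 + 39149417/ 516250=75.86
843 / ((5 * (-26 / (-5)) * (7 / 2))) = 843 / 91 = 9.26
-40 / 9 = -4.44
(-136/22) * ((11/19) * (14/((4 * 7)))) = -34/19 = -1.79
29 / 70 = 0.41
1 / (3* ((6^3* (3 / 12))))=1 / 162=0.01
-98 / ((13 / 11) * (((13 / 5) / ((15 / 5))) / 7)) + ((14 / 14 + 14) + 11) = -108796 / 169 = -643.76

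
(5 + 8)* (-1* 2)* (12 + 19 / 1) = -806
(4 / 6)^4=16 / 81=0.20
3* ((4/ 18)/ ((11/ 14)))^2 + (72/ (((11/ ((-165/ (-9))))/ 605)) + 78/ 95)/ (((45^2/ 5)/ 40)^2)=5936563408/ 8379855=708.43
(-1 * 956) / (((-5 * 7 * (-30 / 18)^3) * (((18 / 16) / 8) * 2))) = -91776 / 4375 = -20.98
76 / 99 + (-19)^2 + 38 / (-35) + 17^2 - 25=2164523 / 3465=624.68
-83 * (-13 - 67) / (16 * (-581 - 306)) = -415 / 887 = -0.47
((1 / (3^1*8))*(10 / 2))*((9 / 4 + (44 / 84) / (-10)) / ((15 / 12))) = 923 / 2520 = 0.37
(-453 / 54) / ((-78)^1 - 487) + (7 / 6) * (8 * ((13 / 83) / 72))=44507 / 1266165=0.04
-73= -73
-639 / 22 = -29.05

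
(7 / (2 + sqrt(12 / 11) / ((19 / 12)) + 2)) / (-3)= -27797 / 46356 + 133*sqrt(33) / 7726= -0.50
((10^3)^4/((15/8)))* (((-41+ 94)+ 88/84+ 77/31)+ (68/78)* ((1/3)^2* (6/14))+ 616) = 27321529600000000000/76167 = 358705602163666.68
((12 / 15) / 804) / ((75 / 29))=29 / 75375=0.00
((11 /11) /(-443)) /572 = -1 /253396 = -0.00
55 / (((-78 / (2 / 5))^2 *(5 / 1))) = 11 / 38025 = 0.00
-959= -959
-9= -9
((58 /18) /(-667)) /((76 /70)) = -35 /7866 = -0.00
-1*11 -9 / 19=-11.47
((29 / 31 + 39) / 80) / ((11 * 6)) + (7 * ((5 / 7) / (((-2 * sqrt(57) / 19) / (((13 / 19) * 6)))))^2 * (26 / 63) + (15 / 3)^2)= 1634036763 / 25397680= 64.34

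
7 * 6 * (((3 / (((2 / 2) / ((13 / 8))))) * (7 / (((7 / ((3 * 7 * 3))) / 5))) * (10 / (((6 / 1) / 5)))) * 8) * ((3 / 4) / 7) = 921375 / 2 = 460687.50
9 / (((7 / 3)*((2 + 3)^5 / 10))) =54 / 4375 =0.01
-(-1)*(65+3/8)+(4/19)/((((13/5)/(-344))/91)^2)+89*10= 4638916417/152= 30519186.95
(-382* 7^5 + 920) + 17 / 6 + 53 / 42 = -134806348 / 21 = -6419349.90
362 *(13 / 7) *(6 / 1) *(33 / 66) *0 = 0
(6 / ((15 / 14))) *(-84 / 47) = -2352 / 235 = -10.01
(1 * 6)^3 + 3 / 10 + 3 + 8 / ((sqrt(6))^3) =2 * sqrt(6) / 9 + 2193 / 10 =219.84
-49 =-49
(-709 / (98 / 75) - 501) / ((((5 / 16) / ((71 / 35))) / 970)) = -11269666416 / 1715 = -6571234.06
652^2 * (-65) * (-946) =26139644960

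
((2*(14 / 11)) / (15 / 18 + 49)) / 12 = 14 / 3289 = 0.00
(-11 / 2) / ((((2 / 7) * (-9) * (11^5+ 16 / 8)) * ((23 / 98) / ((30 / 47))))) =18865 / 522294879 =0.00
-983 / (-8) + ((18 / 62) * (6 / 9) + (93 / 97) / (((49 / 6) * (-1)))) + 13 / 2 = 152589765 / 1178744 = 129.45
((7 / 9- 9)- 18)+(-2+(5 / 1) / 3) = -239 / 9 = -26.56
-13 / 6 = -2.17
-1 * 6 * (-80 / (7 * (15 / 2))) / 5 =64 / 35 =1.83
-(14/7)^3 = -8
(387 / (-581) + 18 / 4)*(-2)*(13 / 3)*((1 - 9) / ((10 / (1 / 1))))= 15444 / 581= 26.58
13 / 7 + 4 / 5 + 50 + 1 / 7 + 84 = 684 / 5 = 136.80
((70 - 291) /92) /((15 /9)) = -1.44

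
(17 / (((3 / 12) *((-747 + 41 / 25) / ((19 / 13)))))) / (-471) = 16150 / 57047991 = 0.00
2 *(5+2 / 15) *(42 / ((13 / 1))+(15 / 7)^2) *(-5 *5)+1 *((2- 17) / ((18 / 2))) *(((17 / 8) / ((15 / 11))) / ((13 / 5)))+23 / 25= -328890929 / 163800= -2007.88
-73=-73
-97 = -97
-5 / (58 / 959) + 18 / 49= -233911 / 2842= -82.31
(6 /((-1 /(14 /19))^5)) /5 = -3226944 /12380495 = -0.26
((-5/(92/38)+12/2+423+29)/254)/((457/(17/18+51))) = 6536585/32037528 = 0.20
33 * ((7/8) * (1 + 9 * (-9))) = -2310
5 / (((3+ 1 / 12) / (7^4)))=144060 / 37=3893.51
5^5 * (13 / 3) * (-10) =-406250 / 3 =-135416.67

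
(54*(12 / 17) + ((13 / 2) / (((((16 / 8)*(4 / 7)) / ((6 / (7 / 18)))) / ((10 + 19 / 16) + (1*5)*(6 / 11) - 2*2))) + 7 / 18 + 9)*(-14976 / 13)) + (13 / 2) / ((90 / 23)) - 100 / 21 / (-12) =-1013040.37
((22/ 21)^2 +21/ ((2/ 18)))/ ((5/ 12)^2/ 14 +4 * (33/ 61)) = 163642016/ 1873459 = 87.35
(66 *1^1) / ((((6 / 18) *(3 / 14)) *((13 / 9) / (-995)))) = -636493.85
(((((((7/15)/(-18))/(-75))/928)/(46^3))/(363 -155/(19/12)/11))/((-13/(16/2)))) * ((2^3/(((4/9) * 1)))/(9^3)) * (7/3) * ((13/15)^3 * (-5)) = 1730729/1387744012711934100000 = 0.00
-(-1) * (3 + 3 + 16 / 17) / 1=118 / 17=6.94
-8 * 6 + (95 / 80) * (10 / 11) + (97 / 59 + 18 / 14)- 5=-1780517 / 36344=-48.99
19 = 19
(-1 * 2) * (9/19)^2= -162/361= -0.45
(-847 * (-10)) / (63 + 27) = 847 / 9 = 94.11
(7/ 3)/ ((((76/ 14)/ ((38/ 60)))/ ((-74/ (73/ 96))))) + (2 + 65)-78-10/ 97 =-3993091/ 106215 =-37.59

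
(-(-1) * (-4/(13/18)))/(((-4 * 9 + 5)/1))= 72/403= 0.18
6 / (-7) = -0.86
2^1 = 2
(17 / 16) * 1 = 1.06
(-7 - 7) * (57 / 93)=-266 / 31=-8.58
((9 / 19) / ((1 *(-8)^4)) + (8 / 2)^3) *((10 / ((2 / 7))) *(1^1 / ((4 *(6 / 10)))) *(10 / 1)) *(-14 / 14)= -4358151875 / 466944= -9333.35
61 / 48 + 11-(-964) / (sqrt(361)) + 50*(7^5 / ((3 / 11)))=2810187863 / 912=3081346.34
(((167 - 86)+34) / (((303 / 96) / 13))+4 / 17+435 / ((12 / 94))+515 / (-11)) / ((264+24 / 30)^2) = 3621186075 / 66216915424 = 0.05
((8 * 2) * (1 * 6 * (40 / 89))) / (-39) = -1280 / 1157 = -1.11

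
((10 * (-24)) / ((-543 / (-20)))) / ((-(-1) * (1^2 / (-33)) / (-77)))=-4065600 / 181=-22461.88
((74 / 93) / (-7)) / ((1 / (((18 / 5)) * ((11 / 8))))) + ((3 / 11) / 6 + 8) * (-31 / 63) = -161894 / 35805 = -4.52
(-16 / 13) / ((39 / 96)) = -512 / 169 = -3.03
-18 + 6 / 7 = -120 / 7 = -17.14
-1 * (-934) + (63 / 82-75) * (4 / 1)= 26120 / 41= 637.07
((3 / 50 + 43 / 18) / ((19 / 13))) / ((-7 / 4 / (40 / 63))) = -12064 / 19845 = -0.61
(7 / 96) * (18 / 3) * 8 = 7 / 2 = 3.50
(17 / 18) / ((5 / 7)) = 119 / 90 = 1.32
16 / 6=8 / 3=2.67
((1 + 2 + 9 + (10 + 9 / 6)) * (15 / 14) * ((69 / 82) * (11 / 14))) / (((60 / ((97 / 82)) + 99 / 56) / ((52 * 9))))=4048528770 / 27276767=148.42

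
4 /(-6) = -2 /3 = -0.67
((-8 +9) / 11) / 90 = 1 / 990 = 0.00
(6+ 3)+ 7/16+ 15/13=2203/208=10.59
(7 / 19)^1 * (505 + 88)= 4151 / 19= 218.47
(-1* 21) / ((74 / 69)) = -1449 / 74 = -19.58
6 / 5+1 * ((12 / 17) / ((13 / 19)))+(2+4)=9096 / 1105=8.23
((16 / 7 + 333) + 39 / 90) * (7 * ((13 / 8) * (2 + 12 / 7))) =11914669 / 840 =14184.13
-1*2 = -2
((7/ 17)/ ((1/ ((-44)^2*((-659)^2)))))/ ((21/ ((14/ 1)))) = 11770752224/ 51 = 230799063.22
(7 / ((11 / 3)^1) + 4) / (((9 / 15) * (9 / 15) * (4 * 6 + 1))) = 0.66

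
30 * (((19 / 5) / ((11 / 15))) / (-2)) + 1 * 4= -811 / 11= -73.73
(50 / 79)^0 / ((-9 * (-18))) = 1 / 162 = 0.01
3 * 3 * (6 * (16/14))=432/7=61.71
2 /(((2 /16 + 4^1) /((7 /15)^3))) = 5488 /111375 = 0.05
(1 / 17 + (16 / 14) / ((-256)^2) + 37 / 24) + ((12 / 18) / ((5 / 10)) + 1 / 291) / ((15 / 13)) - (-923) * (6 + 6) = 47142463100381 / 4255211520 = 11078.76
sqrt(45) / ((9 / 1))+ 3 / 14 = 0.96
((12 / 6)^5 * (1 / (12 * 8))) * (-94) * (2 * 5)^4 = -940000 / 3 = -313333.33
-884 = -884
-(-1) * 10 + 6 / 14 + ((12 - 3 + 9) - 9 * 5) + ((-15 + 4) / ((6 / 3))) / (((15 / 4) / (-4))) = -1124 / 105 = -10.70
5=5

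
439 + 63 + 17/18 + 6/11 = 99691/198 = 503.49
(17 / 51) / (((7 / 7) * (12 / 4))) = 1 / 9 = 0.11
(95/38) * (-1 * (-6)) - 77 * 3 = -216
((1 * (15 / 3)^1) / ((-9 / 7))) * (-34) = 1190 / 9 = 132.22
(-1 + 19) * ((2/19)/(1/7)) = 13.26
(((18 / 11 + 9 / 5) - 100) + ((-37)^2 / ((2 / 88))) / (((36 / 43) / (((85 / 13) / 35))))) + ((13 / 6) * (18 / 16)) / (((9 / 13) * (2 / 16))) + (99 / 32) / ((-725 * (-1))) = 2794979844131 / 209008800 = 13372.55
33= 33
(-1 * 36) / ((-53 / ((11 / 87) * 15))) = 1980 / 1537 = 1.29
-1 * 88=-88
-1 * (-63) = 63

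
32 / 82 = 16 / 41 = 0.39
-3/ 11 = -0.27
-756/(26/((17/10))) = -3213/65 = -49.43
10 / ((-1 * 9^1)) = -1.11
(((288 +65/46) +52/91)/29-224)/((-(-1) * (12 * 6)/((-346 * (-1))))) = -345712301/336168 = -1028.39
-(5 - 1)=-4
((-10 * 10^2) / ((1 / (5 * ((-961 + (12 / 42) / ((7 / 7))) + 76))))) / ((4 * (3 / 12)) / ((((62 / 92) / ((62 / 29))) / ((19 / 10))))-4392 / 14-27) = -4489925000 / 339707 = -13217.05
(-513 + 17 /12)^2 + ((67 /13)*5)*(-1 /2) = 489911053 /1872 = 261704.62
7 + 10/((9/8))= 143/9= 15.89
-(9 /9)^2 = -1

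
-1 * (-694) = 694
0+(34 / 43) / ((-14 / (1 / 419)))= -17 / 126119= -0.00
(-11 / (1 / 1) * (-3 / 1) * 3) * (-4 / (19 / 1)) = -396 / 19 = -20.84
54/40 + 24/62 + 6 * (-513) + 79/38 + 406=-31431207/11780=-2668.18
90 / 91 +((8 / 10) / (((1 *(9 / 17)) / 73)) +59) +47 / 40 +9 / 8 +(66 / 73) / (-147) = 144464261 / 837018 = 172.59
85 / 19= 4.47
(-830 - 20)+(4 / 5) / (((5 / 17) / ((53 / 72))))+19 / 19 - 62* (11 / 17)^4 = -32242429529 / 37584450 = -857.87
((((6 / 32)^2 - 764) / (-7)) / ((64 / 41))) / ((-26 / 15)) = -120278625 / 2981888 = -40.34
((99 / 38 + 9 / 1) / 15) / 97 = 0.01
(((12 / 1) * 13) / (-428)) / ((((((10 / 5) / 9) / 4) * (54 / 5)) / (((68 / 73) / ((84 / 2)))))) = -2210 / 164031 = -0.01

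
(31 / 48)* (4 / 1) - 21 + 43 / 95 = -20479 / 1140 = -17.96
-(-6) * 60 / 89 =360 / 89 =4.04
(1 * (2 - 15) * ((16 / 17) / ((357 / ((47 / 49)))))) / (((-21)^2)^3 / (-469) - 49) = 327496 / 1822289210133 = 0.00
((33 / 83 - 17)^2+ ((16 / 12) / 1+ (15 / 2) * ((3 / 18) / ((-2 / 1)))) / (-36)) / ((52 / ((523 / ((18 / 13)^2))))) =11153886389737 / 7713916416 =1445.94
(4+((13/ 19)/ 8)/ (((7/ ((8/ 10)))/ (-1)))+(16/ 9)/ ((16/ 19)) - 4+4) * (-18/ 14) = -73033/ 9310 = -7.84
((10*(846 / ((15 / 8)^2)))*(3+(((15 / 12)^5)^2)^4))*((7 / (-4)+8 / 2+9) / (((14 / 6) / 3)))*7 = 34638270438281196697229856345471 / 18889465931478580854784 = 1833734768.57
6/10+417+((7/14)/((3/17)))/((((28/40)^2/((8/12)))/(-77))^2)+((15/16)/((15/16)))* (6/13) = 2710051202/85995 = 31514.06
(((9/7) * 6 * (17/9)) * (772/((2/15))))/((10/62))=3661596/7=523085.14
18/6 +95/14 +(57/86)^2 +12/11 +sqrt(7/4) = sqrt(7)/2 +6444323/569492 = 12.64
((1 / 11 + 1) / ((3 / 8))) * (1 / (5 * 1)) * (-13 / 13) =-32 / 55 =-0.58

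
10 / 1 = 10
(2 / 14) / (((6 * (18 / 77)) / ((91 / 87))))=1001 / 9396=0.11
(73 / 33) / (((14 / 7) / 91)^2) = 604513 / 132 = 4579.64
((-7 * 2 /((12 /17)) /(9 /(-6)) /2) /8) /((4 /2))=119 /288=0.41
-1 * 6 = -6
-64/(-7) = 64/7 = 9.14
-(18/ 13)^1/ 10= -9/ 65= -0.14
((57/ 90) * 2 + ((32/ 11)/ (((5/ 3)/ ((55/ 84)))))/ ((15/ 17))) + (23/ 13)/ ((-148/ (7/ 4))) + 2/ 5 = 2376551/ 808080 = 2.94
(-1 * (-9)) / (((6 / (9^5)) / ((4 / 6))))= 59049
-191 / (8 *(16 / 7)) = -1337 / 128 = -10.45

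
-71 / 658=-0.11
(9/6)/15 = 1/10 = 0.10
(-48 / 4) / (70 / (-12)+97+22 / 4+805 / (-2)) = 72 / 1835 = 0.04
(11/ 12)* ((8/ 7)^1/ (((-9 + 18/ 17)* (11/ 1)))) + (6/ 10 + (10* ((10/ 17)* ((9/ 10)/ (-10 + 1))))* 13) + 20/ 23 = -6860953/ 1108485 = -6.19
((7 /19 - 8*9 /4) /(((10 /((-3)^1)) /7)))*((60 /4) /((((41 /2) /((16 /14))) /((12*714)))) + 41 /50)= 20668381167 /77900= 265319.40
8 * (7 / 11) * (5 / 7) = 40 / 11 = 3.64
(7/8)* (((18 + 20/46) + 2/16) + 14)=41937/1472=28.49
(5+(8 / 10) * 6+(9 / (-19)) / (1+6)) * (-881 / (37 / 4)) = -22807328 / 24605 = -926.94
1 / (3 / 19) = 19 / 3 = 6.33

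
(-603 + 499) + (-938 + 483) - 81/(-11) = -6068/11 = -551.64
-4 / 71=-0.06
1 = 1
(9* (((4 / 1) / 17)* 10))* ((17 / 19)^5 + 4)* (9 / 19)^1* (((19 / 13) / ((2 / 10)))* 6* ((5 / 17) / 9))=611509662000 / 9302703943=65.73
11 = 11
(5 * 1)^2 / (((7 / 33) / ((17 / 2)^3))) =4053225 / 56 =72379.02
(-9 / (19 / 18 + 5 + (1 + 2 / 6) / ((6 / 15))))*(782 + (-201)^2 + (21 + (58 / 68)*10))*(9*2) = -2042987508 / 2873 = -711099.03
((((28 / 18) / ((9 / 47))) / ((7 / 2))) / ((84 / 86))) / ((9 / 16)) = 64672 / 15309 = 4.22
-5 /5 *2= -2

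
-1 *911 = -911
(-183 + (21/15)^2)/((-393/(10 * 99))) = 298716/655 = 456.05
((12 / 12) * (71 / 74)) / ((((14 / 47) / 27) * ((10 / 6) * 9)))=30033 / 5180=5.80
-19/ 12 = -1.58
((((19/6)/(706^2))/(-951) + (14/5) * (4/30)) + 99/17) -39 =-39650208984203/1208732221800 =-32.80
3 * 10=30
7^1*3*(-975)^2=19963125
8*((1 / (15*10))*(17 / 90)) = 34 / 3375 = 0.01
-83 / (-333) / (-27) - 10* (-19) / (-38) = -45038 / 8991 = -5.01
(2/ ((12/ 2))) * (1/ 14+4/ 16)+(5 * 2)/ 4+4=185/ 28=6.61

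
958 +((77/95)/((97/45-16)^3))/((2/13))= 1257518276149/1312652278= 958.00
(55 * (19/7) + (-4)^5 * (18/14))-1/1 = -8178/7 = -1168.29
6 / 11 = 0.55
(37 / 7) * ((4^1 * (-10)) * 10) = -14800 / 7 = -2114.29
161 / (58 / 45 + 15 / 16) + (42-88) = 6026 / 229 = 26.31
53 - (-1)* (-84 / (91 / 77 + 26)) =14923 / 299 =49.91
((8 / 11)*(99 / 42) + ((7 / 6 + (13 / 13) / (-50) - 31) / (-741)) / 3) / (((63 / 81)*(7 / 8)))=16130984 / 6354075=2.54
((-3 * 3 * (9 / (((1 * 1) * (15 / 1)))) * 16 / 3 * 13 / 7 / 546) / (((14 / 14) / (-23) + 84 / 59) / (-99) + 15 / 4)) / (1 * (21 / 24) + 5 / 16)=-206350848 / 9345624715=-0.02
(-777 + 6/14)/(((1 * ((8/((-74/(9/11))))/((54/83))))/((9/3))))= 9956034/581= 17136.03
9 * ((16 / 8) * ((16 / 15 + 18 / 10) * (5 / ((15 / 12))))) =1032 / 5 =206.40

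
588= 588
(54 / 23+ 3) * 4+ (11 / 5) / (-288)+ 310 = 10975427 / 33120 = 331.38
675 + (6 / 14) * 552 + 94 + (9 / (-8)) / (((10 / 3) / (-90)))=58013 / 56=1035.95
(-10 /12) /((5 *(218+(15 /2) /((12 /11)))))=-4 /5397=-0.00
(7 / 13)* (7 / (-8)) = -49 / 104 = -0.47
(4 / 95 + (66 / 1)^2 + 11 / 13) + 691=6234142 / 1235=5047.89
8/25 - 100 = -2492/25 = -99.68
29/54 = 0.54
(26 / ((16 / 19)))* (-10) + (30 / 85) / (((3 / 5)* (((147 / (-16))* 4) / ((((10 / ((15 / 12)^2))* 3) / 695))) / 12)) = -308.76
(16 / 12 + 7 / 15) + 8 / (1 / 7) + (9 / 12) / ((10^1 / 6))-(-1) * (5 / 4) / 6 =1403 / 24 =58.46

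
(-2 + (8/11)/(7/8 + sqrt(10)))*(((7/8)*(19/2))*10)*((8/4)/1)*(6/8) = -4472125/17336 + 21280*sqrt(10)/2167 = -226.91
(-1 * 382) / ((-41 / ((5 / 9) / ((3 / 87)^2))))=1606310 / 369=4353.14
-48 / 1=-48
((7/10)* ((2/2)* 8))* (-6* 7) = -1176/5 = -235.20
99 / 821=0.12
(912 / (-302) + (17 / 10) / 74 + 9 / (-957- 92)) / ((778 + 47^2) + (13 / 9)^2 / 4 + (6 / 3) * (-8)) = -0.00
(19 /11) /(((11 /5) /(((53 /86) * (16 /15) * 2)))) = 16112 /15609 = 1.03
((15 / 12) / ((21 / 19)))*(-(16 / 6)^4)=-97280 / 1701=-57.19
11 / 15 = 0.73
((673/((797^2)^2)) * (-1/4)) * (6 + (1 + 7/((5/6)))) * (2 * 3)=-0.00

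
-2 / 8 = -1 / 4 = -0.25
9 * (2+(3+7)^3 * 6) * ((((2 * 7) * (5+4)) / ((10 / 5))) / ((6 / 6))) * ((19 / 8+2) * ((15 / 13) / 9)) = 99258075 / 52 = 1908809.13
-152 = -152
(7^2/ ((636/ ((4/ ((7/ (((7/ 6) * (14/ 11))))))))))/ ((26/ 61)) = 20923/ 136422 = 0.15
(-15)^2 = 225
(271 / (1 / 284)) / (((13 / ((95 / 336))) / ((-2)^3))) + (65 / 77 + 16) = -40163107 / 3003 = -13374.33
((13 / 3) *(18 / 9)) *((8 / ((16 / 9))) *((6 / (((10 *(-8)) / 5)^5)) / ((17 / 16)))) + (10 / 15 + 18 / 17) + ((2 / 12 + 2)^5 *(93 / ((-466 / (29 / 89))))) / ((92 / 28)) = 16792039516045 / 21520761716736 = 0.78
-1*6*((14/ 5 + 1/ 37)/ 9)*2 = -2092/ 555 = -3.77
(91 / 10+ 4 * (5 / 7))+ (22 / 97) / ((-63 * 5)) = 730657 / 61110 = 11.96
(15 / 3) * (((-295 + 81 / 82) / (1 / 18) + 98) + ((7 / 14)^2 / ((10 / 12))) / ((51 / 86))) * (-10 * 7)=1267006440 / 697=1817799.77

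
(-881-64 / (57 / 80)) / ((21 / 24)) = -442696 / 399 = -1109.51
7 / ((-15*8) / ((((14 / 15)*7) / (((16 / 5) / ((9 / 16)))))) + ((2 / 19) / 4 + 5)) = -13034 / 185201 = -0.07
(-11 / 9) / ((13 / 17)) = -187 / 117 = -1.60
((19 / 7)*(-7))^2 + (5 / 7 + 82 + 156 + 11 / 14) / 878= 634395 / 1756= 361.27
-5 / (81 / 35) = -175 / 81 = -2.16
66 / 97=0.68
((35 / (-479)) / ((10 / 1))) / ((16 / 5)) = -35 / 15328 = -0.00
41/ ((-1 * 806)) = -41/ 806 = -0.05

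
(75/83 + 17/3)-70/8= -2171/996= -2.18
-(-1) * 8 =8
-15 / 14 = -1.07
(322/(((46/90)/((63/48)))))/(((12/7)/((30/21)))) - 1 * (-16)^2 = 6929/16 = 433.06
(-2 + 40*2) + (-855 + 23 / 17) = -13186 / 17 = -775.65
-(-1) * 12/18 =2/3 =0.67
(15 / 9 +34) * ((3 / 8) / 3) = 4.46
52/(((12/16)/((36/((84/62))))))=12896/7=1842.29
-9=-9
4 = 4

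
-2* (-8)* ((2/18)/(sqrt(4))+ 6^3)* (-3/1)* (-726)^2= -5466129504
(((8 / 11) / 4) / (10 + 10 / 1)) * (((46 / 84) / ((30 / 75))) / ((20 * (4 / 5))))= 23 / 29568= 0.00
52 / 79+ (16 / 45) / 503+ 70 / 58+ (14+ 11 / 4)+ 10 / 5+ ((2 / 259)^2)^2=19242676858204891799 / 933393206567025540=20.62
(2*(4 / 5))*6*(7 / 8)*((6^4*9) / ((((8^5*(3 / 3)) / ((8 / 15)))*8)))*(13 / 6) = 22113 / 51200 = 0.43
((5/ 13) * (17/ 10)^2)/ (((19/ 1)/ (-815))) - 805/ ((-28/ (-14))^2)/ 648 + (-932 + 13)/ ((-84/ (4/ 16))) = -202811575/ 4481568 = -45.25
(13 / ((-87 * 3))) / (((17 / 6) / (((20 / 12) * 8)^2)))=-41600 / 13311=-3.13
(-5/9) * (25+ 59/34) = -505/34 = -14.85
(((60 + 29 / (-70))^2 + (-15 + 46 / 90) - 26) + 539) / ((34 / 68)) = 178559509 / 22050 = 8097.94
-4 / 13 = -0.31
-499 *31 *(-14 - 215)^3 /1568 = 185767050841 /1568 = 118473884.46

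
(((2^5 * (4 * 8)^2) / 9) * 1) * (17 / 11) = 5626.83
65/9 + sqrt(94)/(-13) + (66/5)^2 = 40829/225-sqrt(94)/13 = 180.72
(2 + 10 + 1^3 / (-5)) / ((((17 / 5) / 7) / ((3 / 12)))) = 413 / 68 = 6.07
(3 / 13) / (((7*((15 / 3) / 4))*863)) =12 / 392665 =0.00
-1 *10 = -10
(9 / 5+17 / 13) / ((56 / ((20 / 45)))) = 101 / 4095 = 0.02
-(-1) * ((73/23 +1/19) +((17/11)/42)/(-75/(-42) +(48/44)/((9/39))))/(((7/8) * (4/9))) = 1500042/180481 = 8.31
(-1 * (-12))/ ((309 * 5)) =4/ 515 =0.01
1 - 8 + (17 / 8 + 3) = -15 / 8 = -1.88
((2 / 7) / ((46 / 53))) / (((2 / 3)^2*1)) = 477 / 644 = 0.74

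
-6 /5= -1.20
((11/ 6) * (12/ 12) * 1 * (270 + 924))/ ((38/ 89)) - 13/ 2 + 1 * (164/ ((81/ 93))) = 2723345/ 513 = 5308.66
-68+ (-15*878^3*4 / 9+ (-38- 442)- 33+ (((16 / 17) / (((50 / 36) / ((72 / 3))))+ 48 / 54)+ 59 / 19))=-327927156395948 / 72675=-4512241574.08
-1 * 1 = -1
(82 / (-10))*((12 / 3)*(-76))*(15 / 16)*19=44403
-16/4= -4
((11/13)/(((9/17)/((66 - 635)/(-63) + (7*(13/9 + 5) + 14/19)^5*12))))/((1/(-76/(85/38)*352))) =-25689975021886136087433472/552848329215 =-46468395876973.76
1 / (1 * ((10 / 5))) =1 / 2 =0.50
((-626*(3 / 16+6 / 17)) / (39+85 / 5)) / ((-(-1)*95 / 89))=-584997 / 103360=-5.66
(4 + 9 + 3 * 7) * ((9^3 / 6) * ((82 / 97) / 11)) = 338742 / 1067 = 317.47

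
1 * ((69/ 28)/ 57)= 23/ 532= 0.04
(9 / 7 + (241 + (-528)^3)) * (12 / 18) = -2060767936 / 21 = -98131806.48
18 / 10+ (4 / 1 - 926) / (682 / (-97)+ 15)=-440213 / 3865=-113.90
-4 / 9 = -0.44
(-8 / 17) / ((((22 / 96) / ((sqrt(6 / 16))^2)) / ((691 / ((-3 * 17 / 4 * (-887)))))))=-132672 / 2819773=-0.05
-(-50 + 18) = 32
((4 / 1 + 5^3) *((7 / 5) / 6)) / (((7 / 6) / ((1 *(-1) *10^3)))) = -25800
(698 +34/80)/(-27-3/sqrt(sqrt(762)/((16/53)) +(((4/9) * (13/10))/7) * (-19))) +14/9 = 7 * (-3751 * sqrt(-7904 +16695 * sqrt(762)) +320 * sqrt(35))/(360 * (4 * sqrt(35) +3 * sqrt(-7904 +16695 * sqrt(762)))) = -24.01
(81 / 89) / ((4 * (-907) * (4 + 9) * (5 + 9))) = -0.00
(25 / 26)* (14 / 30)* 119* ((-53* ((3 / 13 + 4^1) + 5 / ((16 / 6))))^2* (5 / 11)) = 23587624195625 / 9280128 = 2541734.79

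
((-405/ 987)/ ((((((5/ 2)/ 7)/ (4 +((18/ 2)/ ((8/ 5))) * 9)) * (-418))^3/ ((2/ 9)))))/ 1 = 1788549/ 400364800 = 0.00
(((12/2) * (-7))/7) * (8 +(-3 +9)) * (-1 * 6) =504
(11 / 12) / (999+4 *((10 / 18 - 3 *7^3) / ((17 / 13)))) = -561 / 1313860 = -0.00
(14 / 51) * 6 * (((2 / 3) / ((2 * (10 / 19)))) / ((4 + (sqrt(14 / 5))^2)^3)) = 3325 / 1002252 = 0.00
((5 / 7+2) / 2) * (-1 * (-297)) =5643 / 14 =403.07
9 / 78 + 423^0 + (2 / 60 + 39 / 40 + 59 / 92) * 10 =63191 / 3588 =17.61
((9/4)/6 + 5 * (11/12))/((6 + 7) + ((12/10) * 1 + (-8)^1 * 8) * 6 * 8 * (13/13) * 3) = -595/1083624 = -0.00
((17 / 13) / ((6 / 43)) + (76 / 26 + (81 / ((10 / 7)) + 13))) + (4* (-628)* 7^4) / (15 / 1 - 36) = 287287.33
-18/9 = -2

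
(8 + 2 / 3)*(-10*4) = -1040 / 3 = -346.67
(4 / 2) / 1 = 2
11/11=1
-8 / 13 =-0.62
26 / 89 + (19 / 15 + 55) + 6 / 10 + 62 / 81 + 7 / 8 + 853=262926427 / 288360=911.80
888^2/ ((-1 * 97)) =-788544/ 97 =-8129.32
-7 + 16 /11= -61 /11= -5.55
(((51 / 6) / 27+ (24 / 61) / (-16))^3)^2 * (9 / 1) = 11927993112483904 / 2217783180933520281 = 0.01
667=667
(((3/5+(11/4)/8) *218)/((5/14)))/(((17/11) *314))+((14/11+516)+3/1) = 6123815573/11743600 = 521.46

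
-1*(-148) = 148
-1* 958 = -958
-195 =-195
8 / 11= 0.73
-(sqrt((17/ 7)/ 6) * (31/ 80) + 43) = -43 - 31 * sqrt(714)/ 3360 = -43.25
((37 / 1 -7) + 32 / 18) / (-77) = -26 / 63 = -0.41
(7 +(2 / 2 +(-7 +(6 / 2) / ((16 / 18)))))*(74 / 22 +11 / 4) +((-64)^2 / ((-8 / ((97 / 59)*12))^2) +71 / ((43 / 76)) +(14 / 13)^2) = 223177230748525 / 8904342304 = 25063.86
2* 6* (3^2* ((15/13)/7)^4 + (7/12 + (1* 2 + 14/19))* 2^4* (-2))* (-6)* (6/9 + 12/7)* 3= 498316791829200/9120469813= 54637.18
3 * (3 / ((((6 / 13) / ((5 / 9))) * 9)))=65 / 54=1.20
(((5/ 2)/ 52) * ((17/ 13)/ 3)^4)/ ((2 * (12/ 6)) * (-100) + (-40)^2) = 83521/ 57743487360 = 0.00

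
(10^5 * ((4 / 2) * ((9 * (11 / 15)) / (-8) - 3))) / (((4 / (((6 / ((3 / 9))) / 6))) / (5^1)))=-2868750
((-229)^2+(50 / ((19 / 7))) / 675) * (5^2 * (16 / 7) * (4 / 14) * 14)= 11986520.52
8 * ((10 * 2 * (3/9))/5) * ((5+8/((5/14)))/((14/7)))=2192/15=146.13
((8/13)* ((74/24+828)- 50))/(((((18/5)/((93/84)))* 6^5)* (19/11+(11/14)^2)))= 1721027/212261472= 0.01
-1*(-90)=90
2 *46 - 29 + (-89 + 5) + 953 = 932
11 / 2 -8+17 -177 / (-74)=625 / 37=16.89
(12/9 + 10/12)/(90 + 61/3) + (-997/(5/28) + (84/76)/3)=-351103043/62890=-5582.81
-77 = -77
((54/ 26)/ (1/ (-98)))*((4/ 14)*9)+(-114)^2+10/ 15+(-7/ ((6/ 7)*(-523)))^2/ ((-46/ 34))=36724661667211/ 2944266156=12473.28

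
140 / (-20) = -7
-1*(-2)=2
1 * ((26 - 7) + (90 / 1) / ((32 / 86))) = 2087 / 8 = 260.88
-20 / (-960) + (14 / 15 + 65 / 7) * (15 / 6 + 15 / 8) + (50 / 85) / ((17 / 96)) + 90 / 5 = 916259 / 13872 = 66.05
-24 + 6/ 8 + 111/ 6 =-19/ 4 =-4.75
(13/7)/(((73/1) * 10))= 13/5110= 0.00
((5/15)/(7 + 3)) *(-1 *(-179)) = 179/30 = 5.97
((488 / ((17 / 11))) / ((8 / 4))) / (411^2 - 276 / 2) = 2684 / 2869311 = 0.00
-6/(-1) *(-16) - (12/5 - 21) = -387/5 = -77.40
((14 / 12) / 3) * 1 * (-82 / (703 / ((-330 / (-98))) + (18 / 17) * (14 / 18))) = -38335 / 251961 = -0.15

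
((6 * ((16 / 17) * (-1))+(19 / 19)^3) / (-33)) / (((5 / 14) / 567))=209034 / 935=223.57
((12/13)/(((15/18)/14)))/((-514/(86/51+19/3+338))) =-2964696/283985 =-10.44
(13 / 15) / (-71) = -13 / 1065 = -0.01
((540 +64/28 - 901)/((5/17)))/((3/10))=-28458/7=-4065.43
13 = 13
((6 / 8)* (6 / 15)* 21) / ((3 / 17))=357 / 10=35.70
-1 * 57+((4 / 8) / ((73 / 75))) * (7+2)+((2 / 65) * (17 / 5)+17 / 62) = -38243158 / 735475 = -52.00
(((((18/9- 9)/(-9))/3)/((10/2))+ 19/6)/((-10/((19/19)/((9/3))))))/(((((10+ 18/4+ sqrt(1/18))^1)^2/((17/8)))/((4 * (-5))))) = 111846383/5153354010- 428417 * sqrt(2)/858892335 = 0.02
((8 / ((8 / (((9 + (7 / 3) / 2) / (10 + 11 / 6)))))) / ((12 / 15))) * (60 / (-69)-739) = -5190185 / 6532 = -794.58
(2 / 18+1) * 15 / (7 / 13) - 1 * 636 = -12706 / 21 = -605.05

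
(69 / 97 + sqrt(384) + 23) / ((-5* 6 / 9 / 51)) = -35190 / 97 - 612* sqrt(6) / 5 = -662.60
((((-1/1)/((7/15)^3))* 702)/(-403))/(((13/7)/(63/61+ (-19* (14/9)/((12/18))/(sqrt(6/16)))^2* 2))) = 16649516250/172081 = 96753.95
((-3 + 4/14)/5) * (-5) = 19/7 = 2.71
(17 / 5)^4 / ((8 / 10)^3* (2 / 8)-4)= -83521 / 2420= -34.51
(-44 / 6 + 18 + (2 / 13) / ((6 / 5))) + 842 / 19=55.11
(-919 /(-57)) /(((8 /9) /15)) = 41355 /152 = 272.07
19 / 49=0.39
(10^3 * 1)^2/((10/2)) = 200000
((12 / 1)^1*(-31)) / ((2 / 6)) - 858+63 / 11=-21651 / 11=-1968.27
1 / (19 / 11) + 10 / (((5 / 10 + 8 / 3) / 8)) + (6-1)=586 / 19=30.84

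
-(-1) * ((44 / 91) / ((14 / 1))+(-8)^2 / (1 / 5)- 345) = -15903 / 637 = -24.97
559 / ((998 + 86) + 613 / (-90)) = 0.52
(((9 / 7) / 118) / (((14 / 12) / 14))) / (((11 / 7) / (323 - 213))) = 540 / 59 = 9.15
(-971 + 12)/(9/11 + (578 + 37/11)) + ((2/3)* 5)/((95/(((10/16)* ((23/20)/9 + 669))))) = 171182695/13141008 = 13.03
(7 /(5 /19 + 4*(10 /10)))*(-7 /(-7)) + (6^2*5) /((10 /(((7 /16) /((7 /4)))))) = 995 /162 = 6.14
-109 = -109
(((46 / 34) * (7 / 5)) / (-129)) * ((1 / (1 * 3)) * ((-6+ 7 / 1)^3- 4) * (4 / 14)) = 46 / 10965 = 0.00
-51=-51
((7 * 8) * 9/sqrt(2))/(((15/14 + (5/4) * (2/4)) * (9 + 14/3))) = 42336 * sqrt(2)/3895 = 15.37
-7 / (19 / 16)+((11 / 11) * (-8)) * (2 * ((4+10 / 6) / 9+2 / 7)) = -73760 / 3591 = -20.54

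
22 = 22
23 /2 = 11.50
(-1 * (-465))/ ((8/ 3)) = 1395/ 8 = 174.38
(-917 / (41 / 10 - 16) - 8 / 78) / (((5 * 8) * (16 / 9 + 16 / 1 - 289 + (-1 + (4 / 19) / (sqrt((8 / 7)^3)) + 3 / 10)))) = -2704600605396 / 382264271677717 - 458050005 * sqrt(14) / 382264271677717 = -0.01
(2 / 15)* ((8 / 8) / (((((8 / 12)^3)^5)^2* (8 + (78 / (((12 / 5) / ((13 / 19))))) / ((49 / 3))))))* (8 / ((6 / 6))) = 63894881326706073 / 2924436520960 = 21848.61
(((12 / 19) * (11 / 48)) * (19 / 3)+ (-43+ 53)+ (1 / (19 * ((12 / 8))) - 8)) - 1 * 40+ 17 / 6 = -34.21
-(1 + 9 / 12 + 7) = -35 / 4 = -8.75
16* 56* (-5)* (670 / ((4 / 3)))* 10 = -22512000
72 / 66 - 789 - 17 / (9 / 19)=-81556 / 99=-823.80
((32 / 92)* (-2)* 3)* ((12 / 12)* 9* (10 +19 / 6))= -5688 / 23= -247.30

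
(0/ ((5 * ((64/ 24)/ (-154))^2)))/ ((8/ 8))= 0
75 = 75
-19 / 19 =-1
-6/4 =-3/2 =-1.50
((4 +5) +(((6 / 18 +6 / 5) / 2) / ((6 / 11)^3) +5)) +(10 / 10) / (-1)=114853 / 6480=17.72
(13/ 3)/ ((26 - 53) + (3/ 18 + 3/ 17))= -442/ 2719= -0.16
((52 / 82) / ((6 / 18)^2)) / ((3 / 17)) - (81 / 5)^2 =-235851 / 1025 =-230.10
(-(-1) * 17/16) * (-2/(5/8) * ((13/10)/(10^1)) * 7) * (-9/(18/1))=1547/1000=1.55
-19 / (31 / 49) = -30.03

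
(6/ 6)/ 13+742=9647/ 13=742.08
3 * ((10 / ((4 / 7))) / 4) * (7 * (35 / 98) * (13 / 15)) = 455 / 16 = 28.44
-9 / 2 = -4.50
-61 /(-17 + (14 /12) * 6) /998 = 61 /9980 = 0.01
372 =372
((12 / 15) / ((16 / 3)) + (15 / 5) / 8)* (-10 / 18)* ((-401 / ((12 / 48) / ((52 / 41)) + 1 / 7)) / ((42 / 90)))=72982 / 99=737.19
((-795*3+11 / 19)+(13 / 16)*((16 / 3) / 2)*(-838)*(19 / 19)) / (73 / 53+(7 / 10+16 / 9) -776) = 380653950 / 69979489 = 5.44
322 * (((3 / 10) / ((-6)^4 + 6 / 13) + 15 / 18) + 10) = 293968129 / 84270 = 3488.41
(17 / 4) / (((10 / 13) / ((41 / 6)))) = 9061 / 240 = 37.75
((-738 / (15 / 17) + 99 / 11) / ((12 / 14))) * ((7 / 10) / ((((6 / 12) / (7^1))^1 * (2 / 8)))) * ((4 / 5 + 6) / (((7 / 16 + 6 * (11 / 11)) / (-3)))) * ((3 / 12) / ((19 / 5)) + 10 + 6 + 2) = 529930702896 / 244625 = 2166298.22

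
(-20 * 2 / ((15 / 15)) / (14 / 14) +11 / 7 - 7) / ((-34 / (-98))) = -2226 / 17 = -130.94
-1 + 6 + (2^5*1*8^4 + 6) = 131083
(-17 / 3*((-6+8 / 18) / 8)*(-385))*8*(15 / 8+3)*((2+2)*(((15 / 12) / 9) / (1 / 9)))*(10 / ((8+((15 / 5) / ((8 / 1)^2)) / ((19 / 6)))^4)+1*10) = -2726661436725967934375 / 922710505883958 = -2955056.24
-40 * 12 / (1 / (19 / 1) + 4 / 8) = -6080 / 7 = -868.57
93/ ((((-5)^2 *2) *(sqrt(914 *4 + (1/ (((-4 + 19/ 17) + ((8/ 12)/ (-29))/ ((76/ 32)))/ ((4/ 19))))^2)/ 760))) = 143602323 *sqrt(6036659179718)/ 15091647949295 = 23.38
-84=-84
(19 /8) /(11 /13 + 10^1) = 0.22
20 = 20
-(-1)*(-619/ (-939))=619/ 939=0.66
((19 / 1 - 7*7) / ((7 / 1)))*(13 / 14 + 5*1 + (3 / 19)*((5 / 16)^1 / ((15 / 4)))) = -47415 / 1862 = -25.46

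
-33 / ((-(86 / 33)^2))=35937 / 7396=4.86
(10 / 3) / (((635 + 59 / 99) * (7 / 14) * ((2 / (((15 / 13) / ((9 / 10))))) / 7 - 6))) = -9625 / 5301347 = -0.00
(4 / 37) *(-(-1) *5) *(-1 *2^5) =-640 / 37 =-17.30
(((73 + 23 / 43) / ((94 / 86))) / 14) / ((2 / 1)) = 1581 / 658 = 2.40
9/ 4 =2.25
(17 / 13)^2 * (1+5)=1734 / 169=10.26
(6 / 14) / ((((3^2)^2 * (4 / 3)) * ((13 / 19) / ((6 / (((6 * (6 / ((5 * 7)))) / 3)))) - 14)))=-95 / 334224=-0.00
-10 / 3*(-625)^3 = 2441406250 / 3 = 813802083.33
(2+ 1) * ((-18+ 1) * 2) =-102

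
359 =359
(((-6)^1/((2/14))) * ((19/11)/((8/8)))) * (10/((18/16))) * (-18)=127680/11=11607.27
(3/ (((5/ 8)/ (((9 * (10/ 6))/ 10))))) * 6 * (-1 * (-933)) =201528/ 5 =40305.60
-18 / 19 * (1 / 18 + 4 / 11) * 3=-249 / 209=-1.19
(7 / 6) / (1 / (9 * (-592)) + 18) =6216 / 95903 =0.06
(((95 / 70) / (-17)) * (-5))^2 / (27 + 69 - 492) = -9025 / 22431024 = -0.00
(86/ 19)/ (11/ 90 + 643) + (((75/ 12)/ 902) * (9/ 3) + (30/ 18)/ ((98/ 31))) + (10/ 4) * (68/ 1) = 170.56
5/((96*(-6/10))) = -25/288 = -0.09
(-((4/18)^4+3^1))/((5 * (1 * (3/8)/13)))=-2048696/98415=-20.82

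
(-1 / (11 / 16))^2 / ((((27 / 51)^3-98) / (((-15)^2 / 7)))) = -0.69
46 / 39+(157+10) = 6559 / 39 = 168.18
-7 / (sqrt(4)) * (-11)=77 / 2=38.50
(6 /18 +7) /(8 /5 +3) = 110 /69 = 1.59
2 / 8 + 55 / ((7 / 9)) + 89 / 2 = 3233 / 28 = 115.46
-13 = -13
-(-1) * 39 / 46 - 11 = -467 / 46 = -10.15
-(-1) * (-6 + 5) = -1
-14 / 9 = -1.56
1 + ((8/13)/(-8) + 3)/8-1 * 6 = -241/52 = -4.63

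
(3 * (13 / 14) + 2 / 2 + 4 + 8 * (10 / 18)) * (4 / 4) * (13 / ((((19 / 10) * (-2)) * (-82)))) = 100165 / 196308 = 0.51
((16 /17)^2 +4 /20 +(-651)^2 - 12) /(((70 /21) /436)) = 400494344796 /7225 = 55431743.22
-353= -353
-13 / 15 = -0.87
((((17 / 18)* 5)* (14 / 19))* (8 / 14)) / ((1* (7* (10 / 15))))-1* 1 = -229 / 399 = -0.57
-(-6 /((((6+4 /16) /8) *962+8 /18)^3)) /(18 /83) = 82612224 /1269851772941569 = 0.00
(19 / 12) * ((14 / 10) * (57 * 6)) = 7581 / 10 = 758.10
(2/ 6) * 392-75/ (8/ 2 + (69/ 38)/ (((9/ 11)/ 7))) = 847334/ 6681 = 126.83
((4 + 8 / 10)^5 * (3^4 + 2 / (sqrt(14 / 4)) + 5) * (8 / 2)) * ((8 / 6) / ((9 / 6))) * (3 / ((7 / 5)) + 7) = 3623878656 * sqrt(14) / 153125 + 155826782208 / 21875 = 7212060.66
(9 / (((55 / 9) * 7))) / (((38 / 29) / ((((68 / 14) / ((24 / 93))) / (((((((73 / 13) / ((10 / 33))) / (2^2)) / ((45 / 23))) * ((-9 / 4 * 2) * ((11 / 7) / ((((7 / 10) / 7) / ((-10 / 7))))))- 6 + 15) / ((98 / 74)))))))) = 262852317 / 16301395990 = 0.02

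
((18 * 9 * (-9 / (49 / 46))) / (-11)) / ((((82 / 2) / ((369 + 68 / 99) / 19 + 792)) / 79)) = 194551.89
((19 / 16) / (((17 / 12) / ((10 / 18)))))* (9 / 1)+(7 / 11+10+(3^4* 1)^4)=32198958399 / 748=43046735.83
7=7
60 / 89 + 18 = 1662 / 89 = 18.67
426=426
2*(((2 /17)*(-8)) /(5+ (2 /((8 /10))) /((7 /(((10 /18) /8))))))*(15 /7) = -13824 /17221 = -0.80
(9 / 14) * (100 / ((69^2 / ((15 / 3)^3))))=6250 / 3703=1.69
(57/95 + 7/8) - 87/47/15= 2541/1880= 1.35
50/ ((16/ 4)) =25/ 2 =12.50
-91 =-91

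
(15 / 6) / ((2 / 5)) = 6.25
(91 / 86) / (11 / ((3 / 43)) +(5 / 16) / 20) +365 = 67882123 / 185975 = 365.01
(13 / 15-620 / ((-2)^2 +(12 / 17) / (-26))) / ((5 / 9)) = -3065829 / 10975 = -279.35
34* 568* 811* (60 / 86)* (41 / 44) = 4816074840 / 473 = 10181976.41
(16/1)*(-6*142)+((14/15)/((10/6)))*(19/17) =-13631.37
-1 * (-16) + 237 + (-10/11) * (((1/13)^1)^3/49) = 299598289/1184183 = 253.00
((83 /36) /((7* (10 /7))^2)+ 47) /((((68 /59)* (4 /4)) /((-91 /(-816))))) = 908880427 /199756800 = 4.55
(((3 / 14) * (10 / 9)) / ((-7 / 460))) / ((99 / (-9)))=2300 / 1617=1.42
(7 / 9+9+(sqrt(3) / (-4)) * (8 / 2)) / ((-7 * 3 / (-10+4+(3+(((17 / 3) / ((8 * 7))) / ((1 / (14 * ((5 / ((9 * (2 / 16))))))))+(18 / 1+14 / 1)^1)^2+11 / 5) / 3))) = -466322912 / 2066715+5299124 * sqrt(3) / 229635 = -185.67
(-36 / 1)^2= 1296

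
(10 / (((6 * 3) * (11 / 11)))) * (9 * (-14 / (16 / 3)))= -13.12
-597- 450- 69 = -1116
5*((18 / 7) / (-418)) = -45 / 1463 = -0.03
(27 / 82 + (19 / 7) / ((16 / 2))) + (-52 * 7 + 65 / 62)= -25785859 / 71176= -362.28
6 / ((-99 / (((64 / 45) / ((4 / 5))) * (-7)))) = 224 / 297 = 0.75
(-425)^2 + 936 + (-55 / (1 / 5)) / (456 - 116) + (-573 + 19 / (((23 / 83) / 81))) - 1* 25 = 291710983 / 1564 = 186515.97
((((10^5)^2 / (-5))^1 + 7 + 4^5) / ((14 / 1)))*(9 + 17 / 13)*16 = -2143998894768 / 91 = -23560427415.03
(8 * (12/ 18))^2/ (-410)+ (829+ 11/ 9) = 830.15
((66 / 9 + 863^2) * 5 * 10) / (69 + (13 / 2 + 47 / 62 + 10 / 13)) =22510864675 / 46563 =483449.62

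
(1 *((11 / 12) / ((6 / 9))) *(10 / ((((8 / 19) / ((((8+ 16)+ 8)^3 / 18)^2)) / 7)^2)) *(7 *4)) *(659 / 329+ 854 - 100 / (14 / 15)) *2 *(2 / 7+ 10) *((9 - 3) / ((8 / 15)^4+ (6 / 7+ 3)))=1799165575357622806118400000000 / 65590709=27430189470243762818883.39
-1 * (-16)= 16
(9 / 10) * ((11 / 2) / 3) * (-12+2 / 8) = -19.39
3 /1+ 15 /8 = 39 /8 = 4.88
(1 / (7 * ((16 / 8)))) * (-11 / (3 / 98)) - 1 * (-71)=136 / 3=45.33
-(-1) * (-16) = -16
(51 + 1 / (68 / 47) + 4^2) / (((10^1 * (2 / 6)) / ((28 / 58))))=96663 / 9860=9.80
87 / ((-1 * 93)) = -29 / 31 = -0.94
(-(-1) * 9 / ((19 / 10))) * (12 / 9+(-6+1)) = -330 / 19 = -17.37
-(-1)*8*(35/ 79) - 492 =-38588/ 79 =-488.46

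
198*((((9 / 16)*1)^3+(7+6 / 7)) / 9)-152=355141 / 14336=24.77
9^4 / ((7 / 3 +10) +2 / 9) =59049 / 113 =522.56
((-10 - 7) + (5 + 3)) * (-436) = 3924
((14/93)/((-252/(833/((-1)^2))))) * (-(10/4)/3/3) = 4165/30132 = 0.14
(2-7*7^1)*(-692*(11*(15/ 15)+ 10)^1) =683004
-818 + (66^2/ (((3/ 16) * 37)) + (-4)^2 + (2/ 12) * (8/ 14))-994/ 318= -7294747/ 41181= -177.14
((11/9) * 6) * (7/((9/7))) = 1078/27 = 39.93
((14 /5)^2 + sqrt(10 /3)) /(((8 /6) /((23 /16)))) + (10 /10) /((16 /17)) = 23 * sqrt(30) /64 + 1903 /200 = 11.48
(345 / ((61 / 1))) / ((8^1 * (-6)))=-115 / 976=-0.12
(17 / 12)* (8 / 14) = 17 / 21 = 0.81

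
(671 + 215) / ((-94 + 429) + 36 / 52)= 5759 / 2182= 2.64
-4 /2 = -2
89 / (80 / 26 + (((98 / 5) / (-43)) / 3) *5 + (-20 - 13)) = -149253 / 51455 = -2.90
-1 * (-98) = 98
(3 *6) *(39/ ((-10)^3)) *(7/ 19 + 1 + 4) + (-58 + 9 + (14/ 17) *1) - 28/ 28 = -4275317/ 80750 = -52.95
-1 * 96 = -96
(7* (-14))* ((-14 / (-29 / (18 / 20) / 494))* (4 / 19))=-642096 / 145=-4428.25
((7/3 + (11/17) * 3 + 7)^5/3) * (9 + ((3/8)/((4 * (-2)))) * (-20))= 3331310341796875/5520404016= 603454.08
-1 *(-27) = 27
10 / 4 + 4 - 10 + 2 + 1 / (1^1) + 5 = 9 / 2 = 4.50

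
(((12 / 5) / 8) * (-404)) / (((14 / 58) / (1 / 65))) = -17574 / 2275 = -7.72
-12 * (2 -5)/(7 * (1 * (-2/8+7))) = 16/21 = 0.76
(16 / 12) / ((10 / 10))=4 / 3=1.33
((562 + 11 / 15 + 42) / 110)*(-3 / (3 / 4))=-18142 / 825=-21.99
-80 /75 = -16 /15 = -1.07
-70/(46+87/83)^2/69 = -96446/210436545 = -0.00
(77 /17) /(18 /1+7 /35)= 55 /221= 0.25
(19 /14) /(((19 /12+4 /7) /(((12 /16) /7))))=171 /2534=0.07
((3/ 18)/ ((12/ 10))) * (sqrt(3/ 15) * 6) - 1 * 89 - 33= -122 +sqrt(5)/ 6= -121.63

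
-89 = -89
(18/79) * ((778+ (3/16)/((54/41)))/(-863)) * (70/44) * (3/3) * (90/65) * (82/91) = -413473725/1013928344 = -0.41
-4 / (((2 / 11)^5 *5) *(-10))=161051 / 400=402.63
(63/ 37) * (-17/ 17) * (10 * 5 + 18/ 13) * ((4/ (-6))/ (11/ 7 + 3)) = 24549/ 1924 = 12.76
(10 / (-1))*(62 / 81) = -620 / 81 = -7.65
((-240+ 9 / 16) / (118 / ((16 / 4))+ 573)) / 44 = -3831 / 424160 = -0.01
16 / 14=8 / 7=1.14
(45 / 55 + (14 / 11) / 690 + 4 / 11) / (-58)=-2246 / 110055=-0.02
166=166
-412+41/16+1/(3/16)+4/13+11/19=-403.22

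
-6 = -6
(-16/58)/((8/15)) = -15/29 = -0.52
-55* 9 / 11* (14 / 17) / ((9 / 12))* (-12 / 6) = 1680 / 17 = 98.82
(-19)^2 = 361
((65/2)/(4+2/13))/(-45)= -169/972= -0.17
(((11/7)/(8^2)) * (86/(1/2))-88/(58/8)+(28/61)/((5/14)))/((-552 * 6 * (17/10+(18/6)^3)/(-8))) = -6567419/11770586352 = -0.00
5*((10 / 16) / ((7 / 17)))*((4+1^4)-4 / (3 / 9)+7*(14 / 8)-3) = 3825 / 224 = 17.08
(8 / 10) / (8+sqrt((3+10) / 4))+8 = 9848 / 1215 - 8*sqrt(13) / 1215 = 8.08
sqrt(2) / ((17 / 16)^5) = 1048576*sqrt(2) / 1419857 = 1.04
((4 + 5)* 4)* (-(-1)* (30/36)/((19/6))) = 9.47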